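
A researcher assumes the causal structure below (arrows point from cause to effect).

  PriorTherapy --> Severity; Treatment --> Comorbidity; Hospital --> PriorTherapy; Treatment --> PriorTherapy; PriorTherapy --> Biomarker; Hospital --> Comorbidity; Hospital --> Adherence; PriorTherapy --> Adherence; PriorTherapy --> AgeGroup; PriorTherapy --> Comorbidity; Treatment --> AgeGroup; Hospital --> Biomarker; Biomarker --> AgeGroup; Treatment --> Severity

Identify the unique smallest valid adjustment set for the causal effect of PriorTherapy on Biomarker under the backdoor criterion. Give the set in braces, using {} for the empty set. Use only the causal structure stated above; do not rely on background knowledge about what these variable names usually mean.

{Hospital}

Variables eligible for adjustment (non-descendants of PriorTherapy, excluding PriorTherapy and Biomarker): {Hospital, Treatment}.
Backdoor paths from PriorTherapy to Biomarker:
  P1: PriorTherapy <- Treatment -> AgeGroup <- Biomarker
  P2: PriorTherapy <- Treatment -> Comorbidity <- Hospital -> Biomarker
  P3: PriorTherapy <- Hospital -> Biomarker
  P4: PriorTherapy <- Hospital -> Comorbidity <- Treatment -> AgeGroup <- Biomarker
The empty set is not sufficient: P3 (PriorTherapy <- Hospital -> Biomarker) has no collider blocking it and no conditioned non-collider, so it is open.
Try {Hospital}:
  P1: blocked at collider AgeGroup (neither it nor any descendant is in the conditioning set).
  P2: blocked at collider Comorbidity (neither it nor any descendant is in the conditioning set).
  P3: blocked at fork node Hospital ∈ conditioning set.
  P4: blocked at fork node Hospital ∈ conditioning set.
{Hospital} contains no descendant of PriorTherapy and blocks every backdoor path.
No other singleton works — e.g. {Treatment} leaves P3 open — so {Hospital} is the unique smallest valid adjustment set.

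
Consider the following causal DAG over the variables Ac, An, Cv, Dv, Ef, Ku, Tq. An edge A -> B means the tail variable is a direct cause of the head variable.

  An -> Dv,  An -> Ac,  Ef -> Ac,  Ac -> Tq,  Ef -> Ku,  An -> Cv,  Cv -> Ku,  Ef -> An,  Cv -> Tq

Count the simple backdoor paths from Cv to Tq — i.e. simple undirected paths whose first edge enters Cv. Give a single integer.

2

A backdoor path from Cv to Tq is any simple undirected path whose first edge points into Cv (i.e. leaves Cv via a parent).
Parents of Cv: {An}.
Enumerating:
  P1: Cv <- An <- Ef -> Ac -> Tq
  P2: Cv <- An -> Ac -> Tq
That exhausts the simple backdoor paths. Count: 2.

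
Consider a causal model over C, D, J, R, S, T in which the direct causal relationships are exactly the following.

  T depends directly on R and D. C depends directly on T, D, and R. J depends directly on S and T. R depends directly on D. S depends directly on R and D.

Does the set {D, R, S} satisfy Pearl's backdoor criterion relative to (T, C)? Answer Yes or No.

Backdoor paths from T to C (paths whose first edge points into T):
  P1: T <- D -> R -> C
  P2: T <- D -> S <- R -> C
  P3: T <- D -> C
  P4: T <- R <- D -> C
  P5: T <- R -> S <- D -> C
  P6: T <- R -> C
Condition 1 (no descendant of T in the set): holds — descendants of T are {C, J}; none are in {D, R, S}.
Condition 2 (every backdoor path blocked by {D, R, S}):
  P1: blocked at fork node D ∈ conditioning set.
  P2: blocked at fork node D ∈ conditioning set.
  P3: blocked at fork node D ∈ conditioning set.
  P4: blocked at chain node R ∈ conditioning set.
  P5: blocked at fork node R ∈ conditioning set.
  P6: blocked at fork node R ∈ conditioning set.
{D, R, S} satisfies the backdoor criterion.

Yes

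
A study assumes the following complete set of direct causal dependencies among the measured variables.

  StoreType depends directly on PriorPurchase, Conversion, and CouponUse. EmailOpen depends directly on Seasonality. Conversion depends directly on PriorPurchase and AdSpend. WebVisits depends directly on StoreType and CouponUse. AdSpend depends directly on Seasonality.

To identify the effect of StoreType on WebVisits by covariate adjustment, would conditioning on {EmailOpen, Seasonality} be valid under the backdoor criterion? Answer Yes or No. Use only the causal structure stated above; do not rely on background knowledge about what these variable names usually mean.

No

Backdoor paths from StoreType to WebVisits (paths whose first edge points into StoreType):
  P1: StoreType <- CouponUse -> WebVisits
Condition 1 (no descendant of StoreType in the set): holds — descendants of StoreType are {WebVisits}; none are in {EmailOpen, Seasonality}.
Condition 2 (every backdoor path blocked by {EmailOpen, Seasonality}):
  P1: open — no interior node is in the conditioning set.
{EmailOpen, Seasonality} does not satisfy the backdoor criterion.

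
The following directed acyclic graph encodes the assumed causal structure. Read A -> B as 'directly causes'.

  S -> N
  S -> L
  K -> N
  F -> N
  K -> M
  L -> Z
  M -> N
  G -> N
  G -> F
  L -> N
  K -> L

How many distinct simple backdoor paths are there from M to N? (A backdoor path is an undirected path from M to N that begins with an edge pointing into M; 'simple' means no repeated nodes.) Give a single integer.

3

A backdoor path from M to N is any simple undirected path whose first edge points into M (i.e. leaves M via a parent).
Parents of M: {K}.
Enumerating:
  P1: M <- K -> L <- S -> N
  P2: M <- K -> L -> N
  P3: M <- K -> N
That exhausts the simple backdoor paths. Count: 3.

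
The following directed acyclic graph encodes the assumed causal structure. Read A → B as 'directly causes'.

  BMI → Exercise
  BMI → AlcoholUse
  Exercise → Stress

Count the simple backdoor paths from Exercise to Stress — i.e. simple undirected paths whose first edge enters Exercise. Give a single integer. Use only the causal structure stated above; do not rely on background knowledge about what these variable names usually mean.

A backdoor path from Exercise to Stress is any simple undirected path whose first edge points into Exercise (i.e. leaves Exercise via a parent).
Parents of Exercise: {BMI}.
No simple path from any parent of Exercise reaches Stress without revisiting Exercise, so there are no backdoor paths.

0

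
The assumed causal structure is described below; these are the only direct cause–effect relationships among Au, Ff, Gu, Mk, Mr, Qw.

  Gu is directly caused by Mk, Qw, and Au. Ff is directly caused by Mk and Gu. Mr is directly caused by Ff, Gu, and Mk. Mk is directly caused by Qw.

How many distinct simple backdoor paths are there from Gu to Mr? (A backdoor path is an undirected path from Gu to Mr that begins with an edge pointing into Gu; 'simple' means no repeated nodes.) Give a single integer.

A backdoor path from Gu to Mr is any simple undirected path whose first edge points into Gu (i.e. leaves Gu via a parent).
Parents of Gu: {Au, Mk, Qw}.
Enumerating:
  P1: Gu <- Qw -> Mk -> Ff -> Mr
  P2: Gu <- Qw -> Mk -> Mr
  P3: Gu <- Mk -> Ff -> Mr
  P4: Gu <- Mk -> Mr
That exhausts the simple backdoor paths. Count: 4.

4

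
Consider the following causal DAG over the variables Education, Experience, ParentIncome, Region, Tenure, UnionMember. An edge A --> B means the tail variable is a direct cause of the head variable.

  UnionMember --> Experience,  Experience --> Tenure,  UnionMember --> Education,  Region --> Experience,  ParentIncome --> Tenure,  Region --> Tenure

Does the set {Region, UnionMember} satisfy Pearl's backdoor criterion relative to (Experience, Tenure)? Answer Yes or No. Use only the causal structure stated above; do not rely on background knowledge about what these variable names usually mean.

Yes

Backdoor paths from Experience to Tenure (paths whose first edge points into Experience):
  P1: Experience <- Region -> Tenure
Condition 1 (no descendant of Experience in the set): holds — descendants of Experience are {Tenure}; none are in {Region, UnionMember}.
Condition 2 (every backdoor path blocked by {Region, UnionMember}):
  P1: blocked at fork node Region ∈ conditioning set.
{Region, UnionMember} satisfies the backdoor criterion.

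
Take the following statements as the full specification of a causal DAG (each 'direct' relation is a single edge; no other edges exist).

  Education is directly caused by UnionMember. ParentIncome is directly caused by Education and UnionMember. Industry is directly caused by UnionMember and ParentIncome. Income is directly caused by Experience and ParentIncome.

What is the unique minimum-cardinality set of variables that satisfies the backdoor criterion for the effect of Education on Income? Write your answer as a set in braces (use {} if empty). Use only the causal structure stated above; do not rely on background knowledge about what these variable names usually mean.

{UnionMember}

Variables eligible for adjustment (non-descendants of Education, excluding Education and Income): {Experience, UnionMember}.
Backdoor paths from Education to Income:
  P1: Education <- UnionMember -> ParentIncome -> Income
  P2: Education <- UnionMember -> Industry <- ParentIncome -> Income
The empty set is not sufficient: P1 (Education <- UnionMember -> ParentIncome -> Income) has no collider blocking it and no conditioned non-collider, so it is open.
Try {UnionMember}:
  P1: blocked at fork node UnionMember ∈ conditioning set.
  P2: blocked at fork node UnionMember ∈ conditioning set.
{UnionMember} contains no descendant of Education and blocks every backdoor path.
No other singleton works — e.g. {Experience} leaves P1 open — so {UnionMember} is the unique smallest valid adjustment set.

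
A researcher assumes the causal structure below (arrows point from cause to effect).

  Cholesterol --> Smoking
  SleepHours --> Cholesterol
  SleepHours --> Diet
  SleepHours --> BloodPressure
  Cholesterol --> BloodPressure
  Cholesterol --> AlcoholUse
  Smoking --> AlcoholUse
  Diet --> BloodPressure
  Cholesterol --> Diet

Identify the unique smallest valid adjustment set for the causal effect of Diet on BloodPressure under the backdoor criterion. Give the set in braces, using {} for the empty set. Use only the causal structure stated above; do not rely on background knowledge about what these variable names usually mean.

Variables eligible for adjustment (non-descendants of Diet, excluding Diet and BloodPressure): {AlcoholUse, Cholesterol, SleepHours, Smoking}.
Backdoor paths from Diet to BloodPressure:
  P1: Diet <- SleepHours -> Cholesterol -> BloodPressure
  P2: Diet <- SleepHours -> BloodPressure
  P3: Diet <- Cholesterol <- SleepHours -> BloodPressure
  P4: Diet <- Cholesterol -> BloodPressure
The empty set is not sufficient: P1 (Diet <- SleepHours -> Cholesterol -> BloodPressure) has no collider blocking it and no conditioned non-collider, so it is open.
Try {Cholesterol, SleepHours}:
  P1: blocked at fork node SleepHours ∈ conditioning set.
  P2: blocked at fork node SleepHours ∈ conditioning set.
  P3: blocked at chain node Cholesterol ∈ conditioning set.
  P4: blocked at fork node Cholesterol ∈ conditioning set.
{Cholesterol, SleepHours} contains no descendant of Diet and blocks every backdoor path.
Every element of {Cholesterol, SleepHours} is needed (dropping Cholesterol leaves P4 open; dropping SleepHours leaves P2 open), so no proper subset is valid.
Among all size-2 subsets of the eligible variables, only {Cholesterol, SleepHours} blocks every backdoor path, so it is the unique smallest valid adjustment set.

{Cholesterol, SleepHours}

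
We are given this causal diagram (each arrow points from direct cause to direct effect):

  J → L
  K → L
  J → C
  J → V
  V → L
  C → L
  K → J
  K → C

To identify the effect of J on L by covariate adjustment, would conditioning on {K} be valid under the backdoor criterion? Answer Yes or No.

Yes

Backdoor paths from J to L (paths whose first edge points into J):
  P1: J <- K -> C -> L
  P2: J <- K -> L
Condition 1 (no descendant of J in the set): holds — descendants of J are {C, L, V}; none are in {K}.
Condition 2 (every backdoor path blocked by {K}):
  P1: blocked at fork node K ∈ conditioning set.
  P2: blocked at fork node K ∈ conditioning set.
{K} satisfies the backdoor criterion.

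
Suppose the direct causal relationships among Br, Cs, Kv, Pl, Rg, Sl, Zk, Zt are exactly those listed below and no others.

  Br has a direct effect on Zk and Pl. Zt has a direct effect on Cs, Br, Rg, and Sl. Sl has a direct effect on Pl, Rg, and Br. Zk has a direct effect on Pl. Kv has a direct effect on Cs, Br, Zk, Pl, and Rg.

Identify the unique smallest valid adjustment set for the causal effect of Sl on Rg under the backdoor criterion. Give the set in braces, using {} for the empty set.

Variables eligible for adjustment (non-descendants of Sl, excluding Sl and Rg): {Cs, Kv, Zt}.
Backdoor paths from Sl to Rg:
  P1: Sl <- Zt -> Cs <- Kv -> Rg
  P2: Sl <- Zt -> Br <- Kv -> Rg
  P3: Sl <- Zt -> Br -> Zk <- Kv -> Rg
  P4: Sl <- Zt -> Br -> Zk -> Pl <- Kv -> Rg
  P5: Sl <- Zt -> Br -> Pl <- Kv -> Rg
  P6: Sl <- Zt -> Br -> Pl <- Zk <- Kv -> Rg
  P7: Sl <- Zt -> Rg
The empty set is not sufficient: P7 (Sl <- Zt -> Rg) has no collider blocking it and no conditioned non-collider, so it is open.
Try {Zt}:
  P1: blocked at fork node Zt ∈ conditioning set.
  P2: blocked at fork node Zt ∈ conditioning set.
  P3: blocked at fork node Zt ∈ conditioning set.
  P4: blocked at fork node Zt ∈ conditioning set.
  P5: blocked at fork node Zt ∈ conditioning set.
  P6: blocked at fork node Zt ∈ conditioning set.
  P7: blocked at fork node Zt ∈ conditioning set.
{Zt} contains no descendant of Sl and blocks every backdoor path.
No other singleton works — e.g. {Kv} leaves P7 open — so {Zt} is the unique smallest valid adjustment set.

{Zt}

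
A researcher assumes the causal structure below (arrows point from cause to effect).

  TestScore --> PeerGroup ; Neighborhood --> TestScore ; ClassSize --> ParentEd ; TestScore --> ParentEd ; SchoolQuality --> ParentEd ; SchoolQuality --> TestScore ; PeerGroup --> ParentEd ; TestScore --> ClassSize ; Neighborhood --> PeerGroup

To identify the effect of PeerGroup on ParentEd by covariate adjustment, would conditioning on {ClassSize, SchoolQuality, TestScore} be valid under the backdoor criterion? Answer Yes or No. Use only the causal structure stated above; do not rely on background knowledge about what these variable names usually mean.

Yes

Backdoor paths from PeerGroup to ParentEd (paths whose first edge points into PeerGroup):
  P1: PeerGroup <- Neighborhood -> TestScore <- SchoolQuality -> ParentEd
  P2: PeerGroup <- Neighborhood -> TestScore -> ClassSize -> ParentEd
  P3: PeerGroup <- Neighborhood -> TestScore -> ParentEd
  P4: PeerGroup <- TestScore <- SchoolQuality -> ParentEd
  P5: PeerGroup <- TestScore -> ClassSize -> ParentEd
  P6: PeerGroup <- TestScore -> ParentEd
Condition 1 (no descendant of PeerGroup in the set): holds — descendants of PeerGroup are {ParentEd}; none are in {ClassSize, SchoolQuality, TestScore}.
Condition 2 (every backdoor path blocked by {ClassSize, SchoolQuality, TestScore}):
  P1: blocked at fork node SchoolQuality ∈ conditioning set.
  P2: blocked at chain node TestScore ∈ conditioning set.
  P3: blocked at chain node TestScore ∈ conditioning set.
  P4: blocked at chain node TestScore ∈ conditioning set.
  P5: blocked at fork node TestScore ∈ conditioning set.
  P6: blocked at fork node TestScore ∈ conditioning set.
{ClassSize, SchoolQuality, TestScore} satisfies the backdoor criterion.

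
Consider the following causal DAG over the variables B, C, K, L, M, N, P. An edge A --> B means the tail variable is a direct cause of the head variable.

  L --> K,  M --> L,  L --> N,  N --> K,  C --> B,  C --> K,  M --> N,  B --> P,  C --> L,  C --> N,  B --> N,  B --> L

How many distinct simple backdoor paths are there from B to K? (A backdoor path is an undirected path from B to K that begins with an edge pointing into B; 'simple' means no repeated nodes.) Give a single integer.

7

A backdoor path from B to K is any simple undirected path whose first edge points into B (i.e. leaves B via a parent).
Parents of B: {C}.
Enumerating:
  P1: B <- C -> L <- M -> N -> K
  P2: B <- C -> L -> N -> K
  P3: B <- C -> L -> K
  P4: B <- C -> N <- M -> L -> K
  P5: B <- C -> N <- L -> K
  P6: B <- C -> N -> K
  P7: B <- C -> K
That exhausts the simple backdoor paths. Count: 7.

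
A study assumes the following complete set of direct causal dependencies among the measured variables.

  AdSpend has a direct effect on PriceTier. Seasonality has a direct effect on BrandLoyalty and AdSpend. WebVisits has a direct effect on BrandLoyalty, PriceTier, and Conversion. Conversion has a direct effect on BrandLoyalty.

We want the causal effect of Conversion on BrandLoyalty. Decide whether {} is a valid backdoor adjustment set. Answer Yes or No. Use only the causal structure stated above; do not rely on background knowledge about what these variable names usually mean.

Backdoor paths from Conversion to BrandLoyalty (paths whose first edge points into Conversion):
  P1: Conversion <- WebVisits -> BrandLoyalty
  P2: Conversion <- WebVisits -> PriceTier <- AdSpend <- Seasonality -> BrandLoyalty
Condition 1 (no descendant of Conversion in the set): holds — descendants of Conversion are {BrandLoyalty}; none are in {}.
Condition 2 (every backdoor path blocked by {}):
  P1: open — no interior node is in the conditioning set.
  P2: blocked at collider PriceTier (neither it nor any descendant is in the conditioning set).
{} does not satisfy the backdoor criterion.

No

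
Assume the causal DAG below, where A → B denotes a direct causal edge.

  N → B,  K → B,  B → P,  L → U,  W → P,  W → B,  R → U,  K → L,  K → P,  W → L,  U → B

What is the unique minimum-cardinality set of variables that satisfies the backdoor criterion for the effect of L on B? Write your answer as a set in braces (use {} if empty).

Variables eligible for adjustment (non-descendants of L, excluding L and B): {K, N, R, W}.
Backdoor paths from L to B:
  P1: L <- W -> B
  P2: L <- W -> P <- K -> B
  P3: L <- W -> P <- B
  P4: L <- K -> B
  P5: L <- K -> P <- W -> B
  P6: L <- K -> P <- B
The empty set is not sufficient: P1 (L <- W -> B) has no collider blocking it and no conditioned non-collider, so it is open.
Try {K, W}:
  P1: blocked at fork node W ∈ conditioning set.
  P2: blocked at fork node W ∈ conditioning set.
  P3: blocked at fork node W ∈ conditioning set.
  P4: blocked at fork node K ∈ conditioning set.
  P5: blocked at fork node K ∈ conditioning set.
  P6: blocked at fork node K ∈ conditioning set.
{K, W} contains no descendant of L and blocks every backdoor path.
Every element of {K, W} is needed (dropping K leaves P4 open; dropping W leaves P1 open), so no proper subset is valid.
Among all size-2 subsets of the eligible variables, only {K, W} blocks every backdoor path, so it is the unique smallest valid adjustment set.

{K, W}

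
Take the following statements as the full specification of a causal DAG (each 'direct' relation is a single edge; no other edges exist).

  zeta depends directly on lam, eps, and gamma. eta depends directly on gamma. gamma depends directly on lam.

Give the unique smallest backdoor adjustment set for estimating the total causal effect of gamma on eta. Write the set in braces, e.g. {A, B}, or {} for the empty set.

{}

Variables eligible for adjustment (non-descendants of gamma, excluding gamma and eta): {eps, lam}.
Backdoor paths from gamma to eta:
  (none)
With no backdoor paths the empty set already satisfies the criterion, and it is trivially minimal.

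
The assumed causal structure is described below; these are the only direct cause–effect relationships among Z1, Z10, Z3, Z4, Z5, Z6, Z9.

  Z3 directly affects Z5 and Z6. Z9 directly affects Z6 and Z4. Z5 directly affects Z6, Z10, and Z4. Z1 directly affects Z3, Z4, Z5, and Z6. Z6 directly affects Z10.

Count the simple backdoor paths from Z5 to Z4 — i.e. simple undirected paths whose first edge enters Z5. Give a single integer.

7

A backdoor path from Z5 to Z4 is any simple undirected path whose first edge points into Z5 (i.e. leaves Z5 via a parent).
Parents of Z5: {Z1, Z3}.
Enumerating:
  P1: Z5 <- Z1 -> Z3 -> Z6 <- Z9 -> Z4
  P2: Z5 <- Z1 -> Z4
  P3: Z5 <- Z1 -> Z6 <- Z9 -> Z4
  P4: Z5 <- Z3 <- Z1 -> Z4
  P5: Z5 <- Z3 <- Z1 -> Z6 <- Z9 -> Z4
  P6: Z5 <- Z3 -> Z6 <- Z1 -> Z4
  P7: Z5 <- Z3 -> Z6 <- Z9 -> Z4
That exhausts the simple backdoor paths. Count: 7.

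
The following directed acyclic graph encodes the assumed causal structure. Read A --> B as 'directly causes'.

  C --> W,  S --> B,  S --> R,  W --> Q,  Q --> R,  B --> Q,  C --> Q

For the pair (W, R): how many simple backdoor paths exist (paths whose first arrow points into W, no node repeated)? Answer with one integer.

2

A backdoor path from W to R is any simple undirected path whose first edge points into W (i.e. leaves W via a parent).
Parents of W: {C}.
Enumerating:
  P1: W <- C -> Q <- B <- S -> R
  P2: W <- C -> Q -> R
That exhausts the simple backdoor paths. Count: 2.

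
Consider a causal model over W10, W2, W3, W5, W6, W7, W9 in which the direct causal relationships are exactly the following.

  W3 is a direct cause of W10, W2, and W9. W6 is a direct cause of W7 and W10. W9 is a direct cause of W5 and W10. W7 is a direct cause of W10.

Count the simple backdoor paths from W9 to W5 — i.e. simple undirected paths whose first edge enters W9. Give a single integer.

0

A backdoor path from W9 to W5 is any simple undirected path whose first edge points into W9 (i.e. leaves W9 via a parent).
Parents of W9: {W3}.
No simple path from any parent of W9 reaches W5 without revisiting W9, so there are no backdoor paths.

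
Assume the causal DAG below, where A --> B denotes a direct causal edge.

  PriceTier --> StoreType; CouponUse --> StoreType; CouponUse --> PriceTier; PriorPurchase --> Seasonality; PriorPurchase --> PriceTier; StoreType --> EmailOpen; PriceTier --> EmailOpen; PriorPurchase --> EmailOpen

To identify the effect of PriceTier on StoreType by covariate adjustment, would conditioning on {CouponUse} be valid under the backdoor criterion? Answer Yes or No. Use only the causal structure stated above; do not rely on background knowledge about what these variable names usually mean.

Yes

Backdoor paths from PriceTier to StoreType (paths whose first edge points into PriceTier):
  P1: PriceTier <- PriorPurchase -> EmailOpen <- StoreType
  P2: PriceTier <- CouponUse -> StoreType
Condition 1 (no descendant of PriceTier in the set): holds — descendants of PriceTier are {EmailOpen, StoreType}; none are in {CouponUse}.
Condition 2 (every backdoor path blocked by {CouponUse}):
  P1: blocked at collider EmailOpen (neither it nor any descendant is in the conditioning set).
  P2: blocked at fork node CouponUse ∈ conditioning set.
{CouponUse} satisfies the backdoor criterion.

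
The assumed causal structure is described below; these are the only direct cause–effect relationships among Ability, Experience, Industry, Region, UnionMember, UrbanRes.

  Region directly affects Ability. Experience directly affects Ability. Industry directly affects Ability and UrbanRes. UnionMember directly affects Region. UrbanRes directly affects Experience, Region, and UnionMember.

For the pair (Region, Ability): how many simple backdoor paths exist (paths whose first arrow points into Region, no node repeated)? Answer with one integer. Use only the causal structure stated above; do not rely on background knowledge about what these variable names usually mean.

4

A backdoor path from Region to Ability is any simple undirected path whose first edge points into Region (i.e. leaves Region via a parent).
Parents of Region: {UnionMember, UrbanRes}.
Enumerating:
  P1: Region <- UrbanRes <- Industry -> Ability
  P2: Region <- UrbanRes -> Experience -> Ability
  P3: Region <- UnionMember <- UrbanRes <- Industry -> Ability
  P4: Region <- UnionMember <- UrbanRes -> Experience -> Ability
That exhausts the simple backdoor paths. Count: 4.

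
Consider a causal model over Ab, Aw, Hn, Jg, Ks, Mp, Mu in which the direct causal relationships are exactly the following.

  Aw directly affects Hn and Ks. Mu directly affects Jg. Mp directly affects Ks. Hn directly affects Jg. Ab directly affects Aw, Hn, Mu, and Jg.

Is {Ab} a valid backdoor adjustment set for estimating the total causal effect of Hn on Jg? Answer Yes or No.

Yes

Backdoor paths from Hn to Jg (paths whose first edge points into Hn):
  P1: Hn <- Ab -> Mu -> Jg
  P2: Hn <- Ab -> Jg
  P3: Hn <- Aw <- Ab -> Mu -> Jg
  P4: Hn <- Aw <- Ab -> Jg
Condition 1 (no descendant of Hn in the set): holds — descendants of Hn are {Jg}; none are in {Ab}.
Condition 2 (every backdoor path blocked by {Ab}):
  P1: blocked at fork node Ab ∈ conditioning set.
  P2: blocked at fork node Ab ∈ conditioning set.
  P3: blocked at fork node Ab ∈ conditioning set.
  P4: blocked at fork node Ab ∈ conditioning set.
{Ab} satisfies the backdoor criterion.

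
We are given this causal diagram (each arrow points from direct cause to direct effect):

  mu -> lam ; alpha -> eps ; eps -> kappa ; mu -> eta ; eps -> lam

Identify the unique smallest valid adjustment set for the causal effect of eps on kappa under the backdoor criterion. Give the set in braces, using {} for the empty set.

{}

Variables eligible for adjustment (non-descendants of eps, excluding eps and kappa): {alpha, eta, mu}.
Backdoor paths from eps to kappa:
  (none)
With no backdoor paths the empty set already satisfies the criterion, and it is trivially minimal.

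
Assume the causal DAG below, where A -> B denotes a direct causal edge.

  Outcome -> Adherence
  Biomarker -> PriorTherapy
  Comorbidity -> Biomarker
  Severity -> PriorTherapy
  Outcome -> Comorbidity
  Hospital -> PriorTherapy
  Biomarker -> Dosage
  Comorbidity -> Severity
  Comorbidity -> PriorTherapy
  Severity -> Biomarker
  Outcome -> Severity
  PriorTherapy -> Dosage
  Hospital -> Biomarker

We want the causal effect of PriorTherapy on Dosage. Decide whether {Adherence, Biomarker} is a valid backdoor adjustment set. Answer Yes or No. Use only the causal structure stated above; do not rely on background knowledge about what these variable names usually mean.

Backdoor paths from PriorTherapy to Dosage (paths whose first edge points into PriorTherapy):
  P1: PriorTherapy <- Hospital -> Biomarker -> Dosage
  P2: PriorTherapy <- Comorbidity <- Outcome -> Severity -> Biomarker -> Dosage
  P3: PriorTherapy <- Comorbidity -> Severity -> Biomarker -> Dosage
  P4: PriorTherapy <- Comorbidity -> Biomarker -> Dosage
  P5: PriorTherapy <- Severity <- Outcome -> Comorbidity -> Biomarker -> Dosage
  P6: PriorTherapy <- Severity <- Comorbidity -> Biomarker -> Dosage
  P7: PriorTherapy <- Severity -> Biomarker -> Dosage
  P8: PriorTherapy <- Biomarker -> Dosage
Condition 1 (no descendant of PriorTherapy in the set): holds — descendants of PriorTherapy are {Dosage}; none are in {Adherence, Biomarker}.
Condition 2 (every backdoor path blocked by {Adherence, Biomarker}):
  P1: blocked at chain node Biomarker ∈ conditioning set.
  P2: blocked at chain node Biomarker ∈ conditioning set.
  P3: blocked at chain node Biomarker ∈ conditioning set.
  P4: blocked at chain node Biomarker ∈ conditioning set.
  P5: blocked at chain node Biomarker ∈ conditioning set.
  P6: blocked at chain node Biomarker ∈ conditioning set.
  P7: blocked at chain node Biomarker ∈ conditioning set.
  P8: blocked at fork node Biomarker ∈ conditioning set.
{Adherence, Biomarker} satisfies the backdoor criterion.

Yes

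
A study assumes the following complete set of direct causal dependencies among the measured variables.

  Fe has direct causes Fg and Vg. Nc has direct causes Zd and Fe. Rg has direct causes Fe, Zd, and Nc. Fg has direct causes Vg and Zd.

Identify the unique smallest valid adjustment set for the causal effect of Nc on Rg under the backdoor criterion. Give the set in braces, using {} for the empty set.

Variables eligible for adjustment (non-descendants of Nc, excluding Nc and Rg): {Fe, Fg, Vg, Zd}.
Backdoor paths from Nc to Rg:
  P1: Nc <- Zd -> Fg <- Vg -> Fe -> Rg
  P2: Nc <- Zd -> Fg -> Fe -> Rg
  P3: Nc <- Zd -> Rg
  P4: Nc <- Fe <- Vg -> Fg <- Zd -> Rg
  P5: Nc <- Fe <- Fg <- Zd -> Rg
  P6: Nc <- Fe -> Rg
The empty set is not sufficient: P2 (Nc <- Zd -> Fg -> Fe -> Rg) has no collider blocking it and no conditioned non-collider, so it is open.
Try {Fe, Zd}:
  P1: blocked at fork node Zd ∈ conditioning set.
  P2: blocked at fork node Zd ∈ conditioning set.
  P3: blocked at fork node Zd ∈ conditioning set.
  P4: blocked at chain node Fe ∈ conditioning set.
  P5: blocked at chain node Fe ∈ conditioning set.
  P6: blocked at fork node Fe ∈ conditioning set.
{Fe, Zd} contains no descendant of Nc and blocks every backdoor path.
Every element of {Fe, Zd} is needed (dropping Fe leaves P6 open; dropping Zd leaves P3 open), so no proper subset is valid.
Among all size-2 subsets of the eligible variables, only {Fe, Zd} blocks every backdoor path, so it is the unique smallest valid adjustment set.

{Fe, Zd}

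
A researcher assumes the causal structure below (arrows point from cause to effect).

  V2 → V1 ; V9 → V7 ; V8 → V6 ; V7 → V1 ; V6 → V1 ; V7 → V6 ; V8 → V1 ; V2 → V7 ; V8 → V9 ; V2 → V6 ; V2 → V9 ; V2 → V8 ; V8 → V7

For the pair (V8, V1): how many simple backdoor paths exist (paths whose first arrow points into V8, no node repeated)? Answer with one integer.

7

A backdoor path from V8 to V1 is any simple undirected path whose first edge points into V8 (i.e. leaves V8 via a parent).
Parents of V8: {V2}.
Enumerating:
  P1: V8 <- V2 -> V9 -> V7 -> V6 -> V1
  P2: V8 <- V2 -> V9 -> V7 -> V1
  P3: V8 <- V2 -> V7 -> V6 -> V1
  P4: V8 <- V2 -> V7 -> V1
  P5: V8 <- V2 -> V6 <- V7 -> V1
  P6: V8 <- V2 -> V6 -> V1
  P7: V8 <- V2 -> V1
That exhausts the simple backdoor paths. Count: 7.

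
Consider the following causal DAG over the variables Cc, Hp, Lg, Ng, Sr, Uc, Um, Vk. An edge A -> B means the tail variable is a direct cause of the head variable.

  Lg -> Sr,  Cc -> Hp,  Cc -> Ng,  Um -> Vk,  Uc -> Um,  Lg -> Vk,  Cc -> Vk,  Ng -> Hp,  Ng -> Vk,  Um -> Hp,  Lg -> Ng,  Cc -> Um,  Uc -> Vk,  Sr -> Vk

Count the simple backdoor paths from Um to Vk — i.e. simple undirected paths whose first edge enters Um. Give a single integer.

8

A backdoor path from Um to Vk is any simple undirected path whose first edge points into Um (i.e. leaves Um via a parent).
Parents of Um: {Cc, Uc}.
Enumerating:
  P1: Um <- Cc -> Ng <- Lg -> Sr -> Vk
  P2: Um <- Cc -> Ng <- Lg -> Vk
  P3: Um <- Cc -> Ng -> Vk
  P4: Um <- Cc -> Vk
  P5: Um <- Cc -> Hp <- Ng <- Lg -> Sr -> Vk
  P6: Um <- Cc -> Hp <- Ng <- Lg -> Vk
  P7: Um <- Cc -> Hp <- Ng -> Vk
  P8: Um <- Uc -> Vk
That exhausts the simple backdoor paths. Count: 8.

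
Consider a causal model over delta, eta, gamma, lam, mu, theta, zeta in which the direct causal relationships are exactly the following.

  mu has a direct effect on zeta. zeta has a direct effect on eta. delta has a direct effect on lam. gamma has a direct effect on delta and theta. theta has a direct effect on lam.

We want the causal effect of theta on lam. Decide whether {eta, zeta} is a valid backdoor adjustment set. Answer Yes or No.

Backdoor paths from theta to lam (paths whose first edge points into theta):
  P1: theta <- gamma -> delta -> lam
Condition 1 (no descendant of theta in the set): holds — descendants of theta are {lam}; none are in {eta, zeta}.
Condition 2 (every backdoor path blocked by {eta, zeta}):
  P1: open — no interior node is in the conditioning set.
{eta, zeta} does not satisfy the backdoor criterion.

No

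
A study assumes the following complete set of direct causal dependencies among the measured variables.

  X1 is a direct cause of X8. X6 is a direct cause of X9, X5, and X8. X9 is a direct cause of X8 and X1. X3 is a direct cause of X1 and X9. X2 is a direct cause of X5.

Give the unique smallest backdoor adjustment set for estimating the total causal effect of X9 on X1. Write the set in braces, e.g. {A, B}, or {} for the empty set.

{X3}

Variables eligible for adjustment (non-descendants of X9, excluding X9 and X1): {X2, X3, X5, X6}.
Backdoor paths from X9 to X1:
  P1: X9 <- X6 -> X8 <- X1
  P2: X9 <- X3 -> X1
The empty set is not sufficient: P2 (X9 <- X3 -> X1) has no collider blocking it and no conditioned non-collider, so it is open.
Try {X3}:
  P1: blocked at collider X8 (neither it nor any descendant is in the conditioning set).
  P2: blocked at fork node X3 ∈ conditioning set.
{X3} contains no descendant of X9 and blocks every backdoor path.
No other singleton works — e.g. {X6} leaves P2 open — so {X3} is the unique smallest valid adjustment set.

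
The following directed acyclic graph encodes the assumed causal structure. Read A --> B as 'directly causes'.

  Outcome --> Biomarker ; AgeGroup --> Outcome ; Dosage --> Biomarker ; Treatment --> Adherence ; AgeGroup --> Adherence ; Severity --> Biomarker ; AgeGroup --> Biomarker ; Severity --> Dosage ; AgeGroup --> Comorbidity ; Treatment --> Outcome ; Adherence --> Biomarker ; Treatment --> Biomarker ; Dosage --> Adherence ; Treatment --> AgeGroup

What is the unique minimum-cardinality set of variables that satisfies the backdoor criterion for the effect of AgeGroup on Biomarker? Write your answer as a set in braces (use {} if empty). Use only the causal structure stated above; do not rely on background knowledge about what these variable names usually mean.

Variables eligible for adjustment (non-descendants of AgeGroup, excluding AgeGroup and Biomarker): {Dosage, Severity, Treatment}.
Backdoor paths from AgeGroup to Biomarker:
  P1: AgeGroup <- Treatment -> Outcome -> Biomarker
  P2: AgeGroup <- Treatment -> Adherence <- Dosage <- Severity -> Biomarker
  P3: AgeGroup <- Treatment -> Adherence <- Dosage -> Biomarker
  P4: AgeGroup <- Treatment -> Adherence -> Biomarker
  P5: AgeGroup <- Treatment -> Biomarker
The empty set is not sufficient: P1 (AgeGroup <- Treatment -> Outcome -> Biomarker) has no collider blocking it and no conditioned non-collider, so it is open.
Try {Treatment}:
  P1: blocked at fork node Treatment ∈ conditioning set.
  P2: blocked at fork node Treatment ∈ conditioning set.
  P3: blocked at fork node Treatment ∈ conditioning set.
  P4: blocked at fork node Treatment ∈ conditioning set.
  P5: blocked at fork node Treatment ∈ conditioning set.
{Treatment} contains no descendant of AgeGroup and blocks every backdoor path.
No other singleton works — e.g. {Severity} leaves P1 open — so {Treatment} is the unique smallest valid adjustment set.

{Treatment}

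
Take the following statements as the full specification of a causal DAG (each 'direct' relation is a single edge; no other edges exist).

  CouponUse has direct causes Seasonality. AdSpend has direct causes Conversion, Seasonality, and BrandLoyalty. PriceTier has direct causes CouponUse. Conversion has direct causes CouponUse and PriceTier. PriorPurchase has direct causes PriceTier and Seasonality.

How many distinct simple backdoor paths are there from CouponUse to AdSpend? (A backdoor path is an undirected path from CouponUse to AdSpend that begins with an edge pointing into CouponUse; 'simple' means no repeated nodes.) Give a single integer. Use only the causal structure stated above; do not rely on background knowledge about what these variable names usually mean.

2

A backdoor path from CouponUse to AdSpend is any simple undirected path whose first edge points into CouponUse (i.e. leaves CouponUse via a parent).
Parents of CouponUse: {Seasonality}.
Enumerating:
  P1: CouponUse <- Seasonality -> PriorPurchase <- PriceTier -> Conversion -> AdSpend
  P2: CouponUse <- Seasonality -> AdSpend
That exhausts the simple backdoor paths. Count: 2.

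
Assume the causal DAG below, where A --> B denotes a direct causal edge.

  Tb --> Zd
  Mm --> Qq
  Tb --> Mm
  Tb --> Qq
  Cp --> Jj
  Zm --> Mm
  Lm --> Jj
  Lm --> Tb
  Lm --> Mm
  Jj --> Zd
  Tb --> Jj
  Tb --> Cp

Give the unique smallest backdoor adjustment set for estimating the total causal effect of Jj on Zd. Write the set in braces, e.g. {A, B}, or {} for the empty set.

Variables eligible for adjustment (non-descendants of Jj, excluding Jj and Zd): {Cp, Lm, Mm, Qq, Tb, Zm}.
Backdoor paths from Jj to Zd:
  P1: Jj <- Lm -> Tb -> Zd
  P2: Jj <- Lm -> Mm <- Tb -> Zd
  P3: Jj <- Lm -> Mm -> Qq <- Tb -> Zd
  P4: Jj <- Tb -> Zd
  P5: Jj <- Cp <- Tb -> Zd
The empty set is not sufficient: P1 (Jj <- Lm -> Tb -> Zd) has no collider blocking it and no conditioned non-collider, so it is open.
Try {Tb}:
  P1: blocked at chain node Tb ∈ conditioning set.
  P2: blocked at collider Mm (neither it nor any descendant is in the conditioning set).
  P3: blocked at collider Qq (neither it nor any descendant is in the conditioning set).
  P4: blocked at fork node Tb ∈ conditioning set.
  P5: blocked at fork node Tb ∈ conditioning set.
{Tb} contains no descendant of Jj and blocks every backdoor path.
No other singleton works — e.g. {Lm} leaves P4 open — so {Tb} is the unique smallest valid adjustment set.

{Tb}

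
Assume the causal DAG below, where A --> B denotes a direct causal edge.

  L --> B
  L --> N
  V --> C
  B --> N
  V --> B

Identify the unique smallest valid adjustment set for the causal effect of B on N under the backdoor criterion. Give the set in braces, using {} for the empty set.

Variables eligible for adjustment (non-descendants of B, excluding B and N): {C, L, V}.
Backdoor paths from B to N:
  P1: B <- L -> N
The empty set is not sufficient: P1 (B <- L -> N) has no collider blocking it and no conditioned non-collider, so it is open.
Try {L}:
  P1: blocked at fork node L ∈ conditioning set.
{L} contains no descendant of B and blocks every backdoor path.
No other singleton works — e.g. {V} leaves P1 open — so {L} is the unique smallest valid adjustment set.

{L}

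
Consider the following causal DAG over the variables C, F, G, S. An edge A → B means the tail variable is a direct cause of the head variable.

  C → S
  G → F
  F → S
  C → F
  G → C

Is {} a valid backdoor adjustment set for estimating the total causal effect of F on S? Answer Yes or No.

No

Backdoor paths from F to S (paths whose first edge points into F):
  P1: F <- G -> C -> S
  P2: F <- C -> S
Condition 1 (no descendant of F in the set): holds — descendants of F are {S}; none are in {}.
Condition 2 (every backdoor path blocked by {}):
  P1: open — no interior node is in the conditioning set.
  P2: open — no interior node is in the conditioning set.
{} does not satisfy the backdoor criterion.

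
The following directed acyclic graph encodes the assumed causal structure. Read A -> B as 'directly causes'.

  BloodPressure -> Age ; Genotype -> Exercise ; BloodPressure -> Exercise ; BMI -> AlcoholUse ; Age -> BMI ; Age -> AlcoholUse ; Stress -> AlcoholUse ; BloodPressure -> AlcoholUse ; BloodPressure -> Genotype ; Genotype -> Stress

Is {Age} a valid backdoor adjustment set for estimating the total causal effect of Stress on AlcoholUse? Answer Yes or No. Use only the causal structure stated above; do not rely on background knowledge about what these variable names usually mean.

No

Backdoor paths from Stress to AlcoholUse (paths whose first edge points into Stress):
  P1: Stress <- Genotype <- BloodPressure -> Age -> BMI -> AlcoholUse
  P2: Stress <- Genotype <- BloodPressure -> Age -> AlcoholUse
  P3: Stress <- Genotype <- BloodPressure -> AlcoholUse
  P4: Stress <- Genotype -> Exercise <- BloodPressure -> Age -> BMI -> AlcoholUse
  P5: Stress <- Genotype -> Exercise <- BloodPressure -> Age -> AlcoholUse
  P6: Stress <- Genotype -> Exercise <- BloodPressure -> AlcoholUse
Condition 1 (no descendant of Stress in the set): holds — descendants of Stress are {AlcoholUse}; none are in {Age}.
Condition 2 (every backdoor path blocked by {Age}):
  P1: blocked at chain node Age ∈ conditioning set.
  P2: blocked at chain node Age ∈ conditioning set.
  P3: open — no interior node is in the conditioning set.
  P4: blocked at collider Exercise (neither it nor any descendant is in the conditioning set).
  P5: blocked at collider Exercise (neither it nor any descendant is in the conditioning set).
  P6: blocked at collider Exercise (neither it nor any descendant is in the conditioning set).
{Age} does not satisfy the backdoor criterion.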